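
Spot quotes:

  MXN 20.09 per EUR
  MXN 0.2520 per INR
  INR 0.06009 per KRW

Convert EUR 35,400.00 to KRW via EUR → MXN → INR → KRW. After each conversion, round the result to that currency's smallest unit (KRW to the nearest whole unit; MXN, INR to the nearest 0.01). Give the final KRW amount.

EUR 35,400.00 × 20.09 = MXN 711,186.00
MXN 711,186.00 ÷ 0.2520 = INR 2,822,166.67
INR 2,822,166.67 ÷ 0.06009 = KRW 46,965,663

KRW 46,965,663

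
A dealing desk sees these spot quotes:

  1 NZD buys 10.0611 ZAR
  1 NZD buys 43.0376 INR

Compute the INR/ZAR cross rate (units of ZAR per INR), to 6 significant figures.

1 INR ÷ 43.0376 = 0.0232355 NZD
0.0232355 NZD × 10.0611 = 0.233775 ZAR

INR/ZAR = 0.233775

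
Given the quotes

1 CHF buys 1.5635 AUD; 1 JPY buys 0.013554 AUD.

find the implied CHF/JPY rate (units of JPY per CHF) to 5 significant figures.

CHF/JPY = 115.35

1 CHF × 1.5635 = 1.5635 AUD
1.5635 AUD ÷ 0.013554 = 115.353 JPY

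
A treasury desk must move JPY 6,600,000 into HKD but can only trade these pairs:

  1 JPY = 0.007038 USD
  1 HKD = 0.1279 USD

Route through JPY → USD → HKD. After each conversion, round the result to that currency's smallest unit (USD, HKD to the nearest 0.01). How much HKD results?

JPY 6,600,000 × 0.007038 = USD 46,450.80
USD 46,450.80 ÷ 0.1279 = HKD 363,180.61

HKD 363,180.61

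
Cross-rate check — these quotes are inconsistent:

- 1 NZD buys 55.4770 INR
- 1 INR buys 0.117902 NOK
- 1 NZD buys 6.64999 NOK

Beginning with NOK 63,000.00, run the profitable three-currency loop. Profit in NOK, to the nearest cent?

Profitable loop is NOK → INR → NZD → NOK:
NOK 63,000.00 ÷ 0.117902 = INR 534,342.08
INR 534,342.08 ÷ 55.4770 = NZD 9,631.78
NZD 9,631.78 × 6.64999 = NOK 64,051.22
Profit = NOK 64,051.22 − NOK 63,000.00

Profit: NOK 1,051.22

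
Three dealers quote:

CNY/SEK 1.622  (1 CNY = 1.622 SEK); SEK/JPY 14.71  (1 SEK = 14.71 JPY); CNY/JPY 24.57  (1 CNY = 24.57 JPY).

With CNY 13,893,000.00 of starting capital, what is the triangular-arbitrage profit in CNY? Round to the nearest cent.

Profitable loop is CNY → JPY → SEK → CNY:
CNY 13,893,000.00 × 24.57 = JPY 341,351,010
JPY 341,351,010 ÷ 14.71 = SEK 23,205,371.18
SEK 23,205,371.18 ÷ 1.622 = CNY 14,306,640.68
Profit = CNY 14,306,640.68 − CNY 13,893,000.00

Profit: CNY 413,640.68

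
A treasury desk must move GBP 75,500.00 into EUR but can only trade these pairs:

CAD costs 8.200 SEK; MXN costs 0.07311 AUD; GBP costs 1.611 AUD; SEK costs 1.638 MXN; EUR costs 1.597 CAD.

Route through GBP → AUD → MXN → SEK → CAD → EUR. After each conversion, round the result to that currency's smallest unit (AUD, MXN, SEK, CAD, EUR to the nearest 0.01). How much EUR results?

EUR 77,559.15

GBP 75,500.00 × 1.611 = AUD 121,630.50
AUD 121,630.50 ÷ 0.07311 = MXN 1,663,664.34
MXN 1,663,664.34 ÷ 1.638 = SEK 1,015,668.10
SEK 1,015,668.10 ÷ 8.200 = CAD 123,861.96
CAD 123,861.96 ÷ 1.597 = EUR 77,559.15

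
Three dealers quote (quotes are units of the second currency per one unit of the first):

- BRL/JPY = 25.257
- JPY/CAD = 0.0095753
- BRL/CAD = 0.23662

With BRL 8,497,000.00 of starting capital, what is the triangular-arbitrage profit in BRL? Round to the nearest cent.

Profitable loop is BRL → JPY → CAD → BRL:
BRL 8,497,000.00 × 25.257 = JPY 214,608,729
JPY 214,608,729 × 0.0095753 = CAD 2,054,942.96
CAD 2,054,942.96 ÷ 0.23662 = BRL 8,684,570.04
Profit = BRL 8,684,570.04 − BRL 8,497,000.00

Profit: BRL 187,570.04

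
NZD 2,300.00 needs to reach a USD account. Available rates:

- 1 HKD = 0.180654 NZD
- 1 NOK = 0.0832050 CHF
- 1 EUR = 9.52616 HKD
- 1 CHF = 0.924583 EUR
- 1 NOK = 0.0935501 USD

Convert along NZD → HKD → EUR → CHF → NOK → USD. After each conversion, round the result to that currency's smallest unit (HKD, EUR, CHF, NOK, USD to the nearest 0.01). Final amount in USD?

NZD 2,300.00 ÷ 0.180654 = HKD 12,731.52
HKD 12,731.52 ÷ 9.52616 = EUR 1,336.48
EUR 1,336.48 ÷ 0.924583 = CHF 1,445.49
CHF 1,445.49 ÷ 0.0832050 = NOK 17,372.63
NOK 17,372.63 × 0.0935501 = USD 1,625.21

USD 1,625.21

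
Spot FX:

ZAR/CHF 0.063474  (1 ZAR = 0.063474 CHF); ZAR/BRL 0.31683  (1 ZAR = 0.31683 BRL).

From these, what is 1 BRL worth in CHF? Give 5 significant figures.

BRL/CHF = 0.20034

1 BRL ÷ 0.31683 = 3.15627 ZAR
3.15627 ZAR × 0.063474 = 0.200341 CHF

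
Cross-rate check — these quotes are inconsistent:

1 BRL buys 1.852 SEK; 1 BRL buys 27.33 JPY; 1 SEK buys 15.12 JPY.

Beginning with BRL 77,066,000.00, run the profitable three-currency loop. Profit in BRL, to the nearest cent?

Profit: BRL 1,895,603.65

Profitable loop is BRL → SEK → JPY → BRL:
BRL 77,066,000.00 × 1.852 = SEK 142,726,232.00
SEK 142,726,232.00 × 15.12 = JPY 2,158,020,628
JPY 2,158,020,628 ÷ 27.33 = BRL 78,961,603.65
Profit = BRL 78,961,603.65 − BRL 77,066,000.00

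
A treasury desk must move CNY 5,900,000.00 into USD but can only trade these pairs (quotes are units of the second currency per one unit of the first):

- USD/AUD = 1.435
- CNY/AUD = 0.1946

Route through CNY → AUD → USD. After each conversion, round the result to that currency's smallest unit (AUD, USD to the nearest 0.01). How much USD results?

CNY 5,900,000.00 × 0.1946 = AUD 1,148,140.00
AUD 1,148,140.00 ÷ 1.435 = USD 800,097.56

USD 800,097.56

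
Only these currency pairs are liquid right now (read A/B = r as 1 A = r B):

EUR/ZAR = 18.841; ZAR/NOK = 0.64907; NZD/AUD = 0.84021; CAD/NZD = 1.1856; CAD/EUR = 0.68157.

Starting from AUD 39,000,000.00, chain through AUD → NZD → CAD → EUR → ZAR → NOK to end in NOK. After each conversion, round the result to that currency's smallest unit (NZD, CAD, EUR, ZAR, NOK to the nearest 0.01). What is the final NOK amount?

AUD 39,000,000.00 ÷ 0.84021 = NZD 46,416,967.19
NZD 46,416,967.19 ÷ 1.1856 = CAD 39,150,613.35
CAD 39,150,613.35 × 0.68157 = EUR 26,683,883.54
EUR 26,683,883.54 × 18.841 = ZAR 502,751,049.78
ZAR 502,751,049.78 × 0.64907 = NOK 326,320,623.88

NOK 326,320,623.88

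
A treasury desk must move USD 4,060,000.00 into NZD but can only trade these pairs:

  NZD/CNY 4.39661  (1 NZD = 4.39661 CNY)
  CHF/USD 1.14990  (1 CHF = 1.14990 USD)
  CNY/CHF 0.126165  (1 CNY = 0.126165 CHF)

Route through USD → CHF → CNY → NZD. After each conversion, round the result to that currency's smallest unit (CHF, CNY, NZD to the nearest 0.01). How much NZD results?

NZD 6,365,157.05

USD 4,060,000.00 ÷ 1.14990 = CHF 3,530,741.80
CHF 3,530,741.80 ÷ 0.126165 = CNY 27,985,113.15
CNY 27,985,113.15 ÷ 4.39661 = NZD 6,365,157.05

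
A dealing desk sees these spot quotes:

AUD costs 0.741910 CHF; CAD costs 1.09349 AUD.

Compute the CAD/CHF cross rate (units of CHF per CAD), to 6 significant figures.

1 CAD × 1.09349 = 1.09349 AUD
1.09349 AUD × 0.741910 = 0.811271 CHF

CAD/CHF = 0.811271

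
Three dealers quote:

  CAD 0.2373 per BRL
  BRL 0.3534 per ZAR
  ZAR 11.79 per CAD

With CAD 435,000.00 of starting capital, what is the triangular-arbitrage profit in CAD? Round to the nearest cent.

Profitable loop is CAD → BRL → ZAR → CAD:
CAD 435,000.00 ÷ 0.2373 = BRL 1,833,122.63
BRL 1,833,122.63 ÷ 0.3534 = ZAR 5,187,104.22
ZAR 5,187,104.22 ÷ 11.79 = CAD 439,957.95
Profit = CAD 439,957.95 − CAD 435,000.00

Profit: CAD 4,957.95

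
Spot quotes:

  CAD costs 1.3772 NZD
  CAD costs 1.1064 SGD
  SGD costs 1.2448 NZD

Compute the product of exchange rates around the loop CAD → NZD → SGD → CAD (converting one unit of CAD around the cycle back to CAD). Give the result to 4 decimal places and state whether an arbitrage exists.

Around CAD → NZD → SGD → CAD: 1 × 1.3772 ÷ 1.2448 ÷ 1.1064 = 0.999966
Product ≈ 1 (deviation 0.003%, within rounding noise).

1.0000 (no arbitrage)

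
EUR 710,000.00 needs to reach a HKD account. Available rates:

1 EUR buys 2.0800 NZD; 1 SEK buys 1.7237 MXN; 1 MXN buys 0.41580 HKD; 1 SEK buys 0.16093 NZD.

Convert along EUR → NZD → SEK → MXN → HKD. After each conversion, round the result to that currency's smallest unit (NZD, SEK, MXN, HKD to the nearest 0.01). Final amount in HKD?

HKD 6,577,045.39

EUR 710,000.00 × 2.0800 = NZD 1,476,800.00
NZD 1,476,800.00 ÷ 0.16093 = SEK 9,176,660.66
SEK 9,176,660.66 × 1.7237 = MXN 15,817,809.98
MXN 15,817,809.98 × 0.41580 = HKD 6,577,045.39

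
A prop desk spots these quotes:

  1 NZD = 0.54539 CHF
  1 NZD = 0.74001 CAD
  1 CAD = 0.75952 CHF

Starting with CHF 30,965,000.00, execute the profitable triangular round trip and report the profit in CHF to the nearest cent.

Profitable loop is CHF → NZD → CAD → CHF:
CHF 30,965,000.00 ÷ 0.54539 = NZD 56,775,885.15
NZD 56,775,885.15 × 0.74001 = CAD 42,014,722.77
CAD 42,014,722.77 × 0.75952 = CHF 31,911,022.24
Profit = CHF 31,911,022.24 − CHF 30,965,000.00

Profit: CHF 946,022.24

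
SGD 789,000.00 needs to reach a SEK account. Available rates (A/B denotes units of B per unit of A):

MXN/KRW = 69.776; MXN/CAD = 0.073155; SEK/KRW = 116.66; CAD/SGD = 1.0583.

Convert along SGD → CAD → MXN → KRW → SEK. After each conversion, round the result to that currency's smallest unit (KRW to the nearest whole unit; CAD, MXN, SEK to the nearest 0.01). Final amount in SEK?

SGD 789,000.00 ÷ 1.0583 = CAD 745,535.29
CAD 745,535.29 ÷ 0.073155 = MXN 10,191,173.40
MXN 10,191,173.40 × 69.776 = KRW 711,099,315
KRW 711,099,315 ÷ 116.66 = SEK 6,095,485.30

SEK 6,095,485.30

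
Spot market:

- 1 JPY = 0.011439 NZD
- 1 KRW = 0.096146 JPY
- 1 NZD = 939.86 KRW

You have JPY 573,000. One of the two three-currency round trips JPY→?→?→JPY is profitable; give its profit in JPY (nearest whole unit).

Profit: JPY 19,294

Profitable loop is JPY → NZD → KRW → JPY:
JPY 573,000 × 0.011439 = NZD 6,554.55
NZD 6,554.55 × 939.86 = KRW 6,160,357
KRW 6,160,357 × 0.096146 = JPY 592,294
Profit = JPY 592,294 − JPY 573,000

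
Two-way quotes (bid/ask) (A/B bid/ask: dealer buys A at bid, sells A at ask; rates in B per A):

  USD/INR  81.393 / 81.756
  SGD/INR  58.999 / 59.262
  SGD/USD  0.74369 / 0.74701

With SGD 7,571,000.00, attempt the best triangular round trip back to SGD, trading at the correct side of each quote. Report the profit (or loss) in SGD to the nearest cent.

Net profit: SGD 162,141.20

Best loop SGD → USD → INR → SGD:
SGD 7,571,000.00 × 0.74369 (sell SGD at bid) = USD 5,630,476.99
USD 5,630,476.99 × 81.393 (sell USD at bid) = INR 458,281,413.65
INR 458,281,413.65 ÷ 59.262 (buy SGD at ask) = SGD 7,733,141.20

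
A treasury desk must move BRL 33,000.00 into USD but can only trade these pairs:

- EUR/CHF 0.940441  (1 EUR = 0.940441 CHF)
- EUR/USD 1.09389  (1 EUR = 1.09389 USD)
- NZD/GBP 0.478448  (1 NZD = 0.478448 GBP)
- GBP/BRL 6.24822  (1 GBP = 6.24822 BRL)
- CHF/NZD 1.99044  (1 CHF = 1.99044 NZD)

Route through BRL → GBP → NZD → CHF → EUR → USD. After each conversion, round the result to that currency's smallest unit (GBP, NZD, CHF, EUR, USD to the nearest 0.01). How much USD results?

BRL 33,000.00 ÷ 6.24822 = GBP 5,281.50
GBP 5,281.50 ÷ 0.478448 = NZD 11,038.82
NZD 11,038.82 ÷ 1.99044 = CHF 5,545.92
CHF 5,545.92 ÷ 0.940441 = EUR 5,897.15
EUR 5,897.15 × 1.09389 = USD 6,450.83

USD 6,450.83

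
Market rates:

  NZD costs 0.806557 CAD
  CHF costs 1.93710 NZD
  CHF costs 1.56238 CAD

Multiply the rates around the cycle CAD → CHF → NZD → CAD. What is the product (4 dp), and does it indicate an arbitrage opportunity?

1.0000 (no arbitrage)

Around CAD → CHF → NZD → CAD: 1 ÷ 1.56238 × 1.93710 × 0.806557 = 1.000001
Product ≈ 1 (deviation 0.000%, within rounding noise).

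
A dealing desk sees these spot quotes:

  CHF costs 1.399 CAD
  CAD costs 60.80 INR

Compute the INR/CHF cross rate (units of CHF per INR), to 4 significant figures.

INR/CHF = 0.01176

1 INR ÷ 60.80 = 0.0164474 CAD
0.0164474 CAD ÷ 1.399 = 0.0117565 CHF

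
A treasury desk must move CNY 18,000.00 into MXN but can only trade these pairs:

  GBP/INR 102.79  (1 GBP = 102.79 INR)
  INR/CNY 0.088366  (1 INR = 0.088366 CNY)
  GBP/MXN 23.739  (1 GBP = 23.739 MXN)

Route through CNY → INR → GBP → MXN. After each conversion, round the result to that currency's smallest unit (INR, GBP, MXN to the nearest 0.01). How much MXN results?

CNY 18,000.00 ÷ 0.088366 = INR 203,698.25
INR 203,698.25 ÷ 102.79 = GBP 1,981.69
GBP 1,981.69 × 23.739 = MXN 47,043.34

MXN 47,043.34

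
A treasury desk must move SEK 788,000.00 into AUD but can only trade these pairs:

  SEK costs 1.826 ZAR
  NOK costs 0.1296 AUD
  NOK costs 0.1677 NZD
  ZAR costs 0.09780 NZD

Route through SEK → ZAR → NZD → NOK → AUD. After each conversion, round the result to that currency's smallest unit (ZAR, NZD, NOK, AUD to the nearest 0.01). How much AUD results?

AUD 108,752.14

SEK 788,000.00 × 1.826 = ZAR 1,438,888.00
ZAR 1,438,888.00 × 0.09780 = NZD 140,723.25
NZD 140,723.25 ÷ 0.1677 = NOK 839,136.85
NOK 839,136.85 × 0.1296 = AUD 108,752.14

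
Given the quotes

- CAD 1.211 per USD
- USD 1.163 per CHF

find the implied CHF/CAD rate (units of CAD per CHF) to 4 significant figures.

CHF/CAD = 1.408

1 CHF × 1.163 = 1.163 USD
1.163 USD × 1.211 = 1.40839 CAD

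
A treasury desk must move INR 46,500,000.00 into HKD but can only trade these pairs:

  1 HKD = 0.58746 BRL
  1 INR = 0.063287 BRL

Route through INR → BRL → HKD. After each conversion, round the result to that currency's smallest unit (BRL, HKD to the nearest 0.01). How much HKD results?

HKD 5,009,439.79

INR 46,500,000.00 × 0.063287 = BRL 2,942,845.50
BRL 2,942,845.50 ÷ 0.58746 = HKD 5,009,439.79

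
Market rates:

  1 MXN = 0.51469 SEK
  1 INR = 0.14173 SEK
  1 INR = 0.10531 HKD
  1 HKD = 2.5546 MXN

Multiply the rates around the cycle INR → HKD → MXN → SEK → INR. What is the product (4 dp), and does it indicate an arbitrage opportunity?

Around INR → HKD → MXN → SEK → INR: 1 × 0.10531 × 2.5546 × 0.51469 ÷ 0.14173 = 0.976959
Product < 1; profitable direction is INR → SEK → MXN → HKD → INR.

0.9770 (arbitrage exists)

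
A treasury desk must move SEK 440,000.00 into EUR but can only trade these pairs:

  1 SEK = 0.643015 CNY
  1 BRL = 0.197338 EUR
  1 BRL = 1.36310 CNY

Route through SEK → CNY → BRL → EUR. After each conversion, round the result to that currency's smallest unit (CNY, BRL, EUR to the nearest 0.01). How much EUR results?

EUR 40,959.70

SEK 440,000.00 × 0.643015 = CNY 282,926.60
CNY 282,926.60 ÷ 1.36310 = BRL 207,561.15
BRL 207,561.15 × 0.197338 = EUR 40,959.70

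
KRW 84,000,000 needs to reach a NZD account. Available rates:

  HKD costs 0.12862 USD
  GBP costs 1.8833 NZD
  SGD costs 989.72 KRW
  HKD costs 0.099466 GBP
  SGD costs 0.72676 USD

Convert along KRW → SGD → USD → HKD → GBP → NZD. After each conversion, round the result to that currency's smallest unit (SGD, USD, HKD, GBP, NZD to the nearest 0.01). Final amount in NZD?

KRW 84,000,000 ÷ 989.72 = SGD 84,872.49
SGD 84,872.49 × 0.72676 = USD 61,681.93
USD 61,681.93 ÷ 0.12862 = HKD 479,567.17
HKD 479,567.17 × 0.099466 = GBP 47,700.63
GBP 47,700.63 × 1.8833 = NZD 89,834.60

NZD 89,834.60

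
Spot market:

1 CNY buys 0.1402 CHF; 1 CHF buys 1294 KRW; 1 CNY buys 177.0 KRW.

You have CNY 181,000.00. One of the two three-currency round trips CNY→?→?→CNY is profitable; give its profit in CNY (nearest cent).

Profit: CNY 4,518.66

Profitable loop is CNY → CHF → KRW → CNY:
CNY 181,000.00 × 0.1402 = CHF 25,376.20
CHF 25,376.20 × 1294 = KRW 32,836,803
KRW 32,836,803 ÷ 177.0 = CNY 185,518.66
Profit = CNY 185,518.66 − CNY 181,000.00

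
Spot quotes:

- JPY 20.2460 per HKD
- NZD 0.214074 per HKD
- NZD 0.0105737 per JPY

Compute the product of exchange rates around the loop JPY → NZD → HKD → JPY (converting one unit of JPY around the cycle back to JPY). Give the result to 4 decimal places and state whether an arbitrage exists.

1.0000 (no arbitrage)

Around JPY → NZD → HKD → JPY: 1 × 0.0105737 ÷ 0.214074 × 20.2460 = 1.000005
Product ≈ 1 (deviation 0.001%, within rounding noise).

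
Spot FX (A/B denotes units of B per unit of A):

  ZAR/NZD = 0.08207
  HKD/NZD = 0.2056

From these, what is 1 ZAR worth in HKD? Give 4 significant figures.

1 ZAR × 0.08207 = 0.08207 NZD
0.08207 NZD ÷ 0.2056 = 0.399173 HKD

ZAR/HKD = 0.3992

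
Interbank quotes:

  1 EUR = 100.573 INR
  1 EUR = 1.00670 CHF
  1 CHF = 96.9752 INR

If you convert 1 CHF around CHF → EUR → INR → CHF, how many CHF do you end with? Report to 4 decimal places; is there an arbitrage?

Around CHF → EUR → INR → CHF: 1 ÷ 1.00670 × 100.573 ÷ 96.9752 = 1.030198
Product > 1; profitable direction is CHF → EUR → INR → CHF.

1.0302 (arbitrage exists)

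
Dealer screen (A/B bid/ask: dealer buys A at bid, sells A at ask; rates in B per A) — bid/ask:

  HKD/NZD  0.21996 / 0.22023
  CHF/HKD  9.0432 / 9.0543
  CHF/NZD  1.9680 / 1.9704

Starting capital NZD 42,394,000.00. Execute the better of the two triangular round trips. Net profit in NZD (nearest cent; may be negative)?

Best loop NZD → CHF → HKD → NZD:
NZD 42,394,000.00 ÷ 1.9704 (buy CHF at ask) = CHF 21,515,428.34
CHF 21,515,428.34 × 9.0432 (sell CHF at bid) = HKD 194,568,321.56
HKD 194,568,321.56 × 0.21996 (sell HKD at bid) = NZD 42,797,248.01

Net profit: NZD 403,248.01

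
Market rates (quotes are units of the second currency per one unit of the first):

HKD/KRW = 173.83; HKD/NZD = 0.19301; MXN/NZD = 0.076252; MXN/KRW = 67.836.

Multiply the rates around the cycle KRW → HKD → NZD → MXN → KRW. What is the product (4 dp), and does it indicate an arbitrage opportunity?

Around KRW → HKD → NZD → MXN → KRW: 1 ÷ 173.83 × 0.19301 ÷ 0.076252 × 67.836 = 0.987789
Product < 1; profitable direction is KRW → MXN → NZD → HKD → KRW.

0.9878 (arbitrage exists)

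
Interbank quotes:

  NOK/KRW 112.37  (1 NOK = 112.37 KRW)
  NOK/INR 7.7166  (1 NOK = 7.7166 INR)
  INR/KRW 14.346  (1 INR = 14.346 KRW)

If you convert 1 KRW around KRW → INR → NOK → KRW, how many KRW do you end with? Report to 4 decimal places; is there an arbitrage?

Around KRW → INR → NOK → KRW: 1 ÷ 14.346 ÷ 7.7166 × 112.37 = 1.015064
Product > 1; profitable direction is KRW → INR → NOK → KRW.

1.0151 (arbitrage exists)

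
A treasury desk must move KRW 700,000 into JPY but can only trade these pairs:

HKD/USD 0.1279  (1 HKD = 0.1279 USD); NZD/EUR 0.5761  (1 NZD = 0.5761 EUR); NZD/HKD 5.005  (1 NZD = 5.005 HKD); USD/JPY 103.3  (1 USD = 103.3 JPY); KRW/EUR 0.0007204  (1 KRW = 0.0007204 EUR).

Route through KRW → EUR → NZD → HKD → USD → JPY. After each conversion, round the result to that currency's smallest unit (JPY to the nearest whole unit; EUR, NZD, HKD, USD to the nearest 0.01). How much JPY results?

KRW 700,000 × 0.0007204 = EUR 504.28
EUR 504.28 ÷ 0.5761 = NZD 875.33
NZD 875.33 × 5.005 = HKD 4,381.03
HKD 4,381.03 × 0.1279 = USD 560.33
USD 560.33 × 103.3 = JPY 57,882

JPY 57,882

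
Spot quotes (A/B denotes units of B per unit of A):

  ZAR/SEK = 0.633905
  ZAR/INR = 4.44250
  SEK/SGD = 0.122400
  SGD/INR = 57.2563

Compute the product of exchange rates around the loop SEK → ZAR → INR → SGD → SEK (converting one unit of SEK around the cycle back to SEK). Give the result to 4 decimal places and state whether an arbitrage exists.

Around SEK → ZAR → INR → SGD → SEK: 1 ÷ 0.633905 × 4.44250 ÷ 57.2563 ÷ 0.122400 = 0.999997
Product ≈ 1 (deviation 0.000%, within rounding noise).

1.0000 (no arbitrage)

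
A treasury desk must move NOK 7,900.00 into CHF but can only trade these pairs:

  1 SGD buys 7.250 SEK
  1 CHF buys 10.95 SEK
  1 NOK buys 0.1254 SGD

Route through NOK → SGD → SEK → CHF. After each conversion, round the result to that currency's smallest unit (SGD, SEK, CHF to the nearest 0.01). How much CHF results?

NOK 7,900.00 × 0.1254 = SGD 990.66
SGD 990.66 × 7.250 = SEK 7,182.28
SEK 7,182.28 ÷ 10.95 = CHF 655.92

CHF 655.92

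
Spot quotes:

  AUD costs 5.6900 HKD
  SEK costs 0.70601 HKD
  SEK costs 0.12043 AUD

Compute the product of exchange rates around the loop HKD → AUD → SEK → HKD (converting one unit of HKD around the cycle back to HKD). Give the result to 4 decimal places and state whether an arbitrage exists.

Around HKD → AUD → SEK → HKD: 1 ÷ 5.6900 ÷ 0.12043 × 0.70601 = 1.030300
Product > 1; profitable direction is HKD → AUD → SEK → HKD.

1.0303 (arbitrage exists)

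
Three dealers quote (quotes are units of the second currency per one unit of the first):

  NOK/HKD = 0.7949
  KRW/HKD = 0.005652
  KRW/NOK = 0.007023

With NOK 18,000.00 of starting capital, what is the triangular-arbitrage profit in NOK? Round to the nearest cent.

Profit: NOK 223.82

Profitable loop is NOK → KRW → HKD → NOK:
NOK 18,000.00 ÷ 0.007023 = KRW 2,563,007
KRW 2,563,007 × 0.005652 = HKD 14,486.12
HKD 14,486.12 ÷ 0.7949 = NOK 18,223.82
Profit = NOK 18,223.82 − NOK 18,000.00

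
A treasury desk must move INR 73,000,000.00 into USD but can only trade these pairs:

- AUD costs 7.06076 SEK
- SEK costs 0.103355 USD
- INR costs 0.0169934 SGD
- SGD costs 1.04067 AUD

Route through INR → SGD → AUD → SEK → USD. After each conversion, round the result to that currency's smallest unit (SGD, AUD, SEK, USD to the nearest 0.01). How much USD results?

INR 73,000,000.00 × 0.0169934 = SGD 1,240,518.20
SGD 1,240,518.20 × 1.04067 = AUD 1,290,970.08
AUD 1,290,970.08 × 7.06076 = SEK 9,115,229.90
SEK 9,115,229.90 × 0.103355 = USD 942,104.59

USD 942,104.59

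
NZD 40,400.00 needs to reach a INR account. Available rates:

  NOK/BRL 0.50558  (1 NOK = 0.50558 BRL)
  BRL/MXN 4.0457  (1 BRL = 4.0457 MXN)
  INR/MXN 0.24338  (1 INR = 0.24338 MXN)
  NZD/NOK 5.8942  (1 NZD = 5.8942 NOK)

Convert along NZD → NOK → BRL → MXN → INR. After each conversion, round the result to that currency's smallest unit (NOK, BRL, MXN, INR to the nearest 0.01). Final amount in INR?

NZD 40,400.00 × 5.8942 = NOK 238,125.68
NOK 238,125.68 × 0.50558 = BRL 120,391.58
BRL 120,391.58 × 4.0457 = MXN 487,068.22
MXN 487,068.22 ÷ 0.24338 = INR 2,001,266.41

INR 2,001,266.41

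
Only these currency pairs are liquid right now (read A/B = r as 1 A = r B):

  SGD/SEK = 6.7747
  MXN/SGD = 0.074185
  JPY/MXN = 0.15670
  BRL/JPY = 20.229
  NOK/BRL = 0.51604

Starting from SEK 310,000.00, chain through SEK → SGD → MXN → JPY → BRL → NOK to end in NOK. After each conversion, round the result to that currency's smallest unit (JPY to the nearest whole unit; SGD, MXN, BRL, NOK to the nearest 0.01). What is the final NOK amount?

NOK 377,075.89

SEK 310,000.00 ÷ 6.7747 = SGD 45,758.48
SGD 45,758.48 ÷ 0.074185 = MXN 616,815.80
MXN 616,815.80 ÷ 0.15670 = JPY 3,936,285
JPY 3,936,285 ÷ 20.229 = BRL 194,586.24
BRL 194,586.24 ÷ 0.51604 = NOK 377,075.89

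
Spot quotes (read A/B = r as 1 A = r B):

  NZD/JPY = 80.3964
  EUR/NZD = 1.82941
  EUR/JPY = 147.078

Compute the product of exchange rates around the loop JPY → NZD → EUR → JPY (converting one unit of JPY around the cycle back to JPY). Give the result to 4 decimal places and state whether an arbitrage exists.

1.0000 (no arbitrage)

Around JPY → NZD → EUR → JPY: 1 ÷ 80.3964 ÷ 1.82941 × 147.078 = 1.000000
Product ≈ 1 (deviation 0.000%, within rounding noise).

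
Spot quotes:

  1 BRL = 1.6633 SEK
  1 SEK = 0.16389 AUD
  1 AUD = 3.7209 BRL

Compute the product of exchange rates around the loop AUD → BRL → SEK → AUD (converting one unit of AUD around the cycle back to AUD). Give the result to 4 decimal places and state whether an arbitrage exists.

1.0143 (arbitrage exists)

Around AUD → BRL → SEK → AUD: 1 × 3.7209 × 1.6633 × 0.16389 = 1.014311
Product > 1; profitable direction is AUD → BRL → SEK → AUD.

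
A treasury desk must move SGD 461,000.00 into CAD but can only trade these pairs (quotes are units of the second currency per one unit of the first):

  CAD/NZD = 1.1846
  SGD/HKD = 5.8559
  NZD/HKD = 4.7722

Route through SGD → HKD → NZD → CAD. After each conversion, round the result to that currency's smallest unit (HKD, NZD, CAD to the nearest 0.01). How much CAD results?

SGD 461,000.00 × 5.8559 = HKD 2,699,569.90
HKD 2,699,569.90 ÷ 4.7722 = NZD 565,686.66
NZD 565,686.66 ÷ 1.1846 = CAD 477,533.90

CAD 477,533.90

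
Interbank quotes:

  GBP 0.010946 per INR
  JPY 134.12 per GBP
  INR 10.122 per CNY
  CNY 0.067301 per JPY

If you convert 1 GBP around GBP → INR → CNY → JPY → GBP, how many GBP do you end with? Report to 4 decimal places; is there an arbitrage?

Around GBP → INR → CNY → JPY → GBP: 1 ÷ 0.010946 ÷ 10.122 ÷ 0.067301 ÷ 134.12 = 0.999915
Product ≈ 1 (deviation 0.008%, within rounding noise).

0.9999 (no arbitrage)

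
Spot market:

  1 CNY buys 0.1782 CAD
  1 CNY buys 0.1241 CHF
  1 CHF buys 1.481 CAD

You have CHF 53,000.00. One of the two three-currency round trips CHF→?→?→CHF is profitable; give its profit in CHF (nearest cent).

Profitable loop is CHF → CAD → CNY → CHF:
CHF 53,000.00 × 1.481 = CAD 78,493.00
CAD 78,493.00 ÷ 0.1782 = CNY 440,476.99
CNY 440,476.99 × 0.1241 = CHF 54,663.19
Profit = CHF 54,663.19 − CHF 53,000.00

Profit: CHF 1,663.19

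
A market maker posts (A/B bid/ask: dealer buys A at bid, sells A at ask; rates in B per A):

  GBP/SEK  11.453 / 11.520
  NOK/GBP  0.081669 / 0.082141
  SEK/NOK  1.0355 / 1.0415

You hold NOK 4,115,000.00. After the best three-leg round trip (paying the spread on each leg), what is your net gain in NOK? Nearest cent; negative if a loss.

Best loop NOK → SEK → GBP → NOK:
NOK 4,115,000.00 ÷ 1.0415 (buy SEK at ask) = SEK 3,951,032.17
SEK 3,951,032.17 ÷ 11.520 (buy GBP at ask) = GBP 342,971.54
GBP 342,971.54 ÷ 0.082141 (buy NOK at ask) = NOK 4,175,400.13

Net profit: NOK 60,400.13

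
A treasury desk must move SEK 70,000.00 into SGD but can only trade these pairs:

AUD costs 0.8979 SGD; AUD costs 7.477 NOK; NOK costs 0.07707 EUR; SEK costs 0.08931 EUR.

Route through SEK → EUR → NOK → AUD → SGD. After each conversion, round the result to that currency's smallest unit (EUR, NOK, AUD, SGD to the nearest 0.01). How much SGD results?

SEK 70,000.00 × 0.08931 = EUR 6,251.70
EUR 6,251.70 ÷ 0.07707 = NOK 81,117.17
NOK 81,117.17 ÷ 7.477 = AUD 10,848.89
AUD 10,848.89 × 0.8979 = SGD 9,741.22

SGD 9,741.22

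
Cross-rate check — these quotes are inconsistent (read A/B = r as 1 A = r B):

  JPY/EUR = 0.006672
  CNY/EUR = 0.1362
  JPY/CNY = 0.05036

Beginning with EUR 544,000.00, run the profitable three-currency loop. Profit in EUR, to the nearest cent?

Profitable loop is EUR → JPY → CNY → EUR:
EUR 544,000.00 ÷ 0.006672 = JPY 81,534,772
JPY 81,534,772 × 0.05036 = CNY 4,106,091.13
CNY 4,106,091.13 × 0.1362 = EUR 559,249.61
Profit = EUR 559,249.61 − EUR 544,000.00

Profit: EUR 15,249.61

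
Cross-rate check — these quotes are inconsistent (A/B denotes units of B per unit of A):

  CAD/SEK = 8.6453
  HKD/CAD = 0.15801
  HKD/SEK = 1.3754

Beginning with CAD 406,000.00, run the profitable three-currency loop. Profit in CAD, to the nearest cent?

Profitable loop is CAD → HKD → SEK → CAD:
CAD 406,000.00 ÷ 0.15801 = HKD 2,569,457.63
HKD 2,569,457.63 × 1.3754 = SEK 3,534,032.02
SEK 3,534,032.02 ÷ 8.6453 = CAD 408,780.73
Profit = CAD 408,780.73 − CAD 406,000.00

Profit: CAD 2,780.73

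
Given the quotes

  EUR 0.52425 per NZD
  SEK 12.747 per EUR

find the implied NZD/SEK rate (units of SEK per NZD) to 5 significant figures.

1 NZD × 0.52425 = 0.52425 EUR
0.52425 EUR × 12.747 = 6.68261 SEK

NZD/SEK = 6.6826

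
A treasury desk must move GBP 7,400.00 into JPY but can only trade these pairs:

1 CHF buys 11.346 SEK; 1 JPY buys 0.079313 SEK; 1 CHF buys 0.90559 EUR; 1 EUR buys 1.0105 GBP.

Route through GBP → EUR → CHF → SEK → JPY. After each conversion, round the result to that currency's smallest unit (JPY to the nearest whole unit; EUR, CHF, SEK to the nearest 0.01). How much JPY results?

JPY 1,156,810

GBP 7,400.00 ÷ 1.0105 = EUR 7,323.11
EUR 7,323.11 ÷ 0.90559 = CHF 8,086.56
CHF 8,086.56 × 11.346 = SEK 91,750.11
SEK 91,750.11 ÷ 0.079313 = JPY 1,156,810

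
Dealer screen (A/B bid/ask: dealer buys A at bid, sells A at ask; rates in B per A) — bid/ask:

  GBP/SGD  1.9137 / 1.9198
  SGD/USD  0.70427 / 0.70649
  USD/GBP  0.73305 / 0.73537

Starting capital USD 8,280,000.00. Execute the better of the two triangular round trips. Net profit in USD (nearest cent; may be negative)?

Net profit: USD 21,611.82

Best loop USD → SGD → GBP → USD:
USD 8,280,000.00 ÷ 0.70649 (buy SGD at ask) = SGD 11,719,911.11
SGD 11,719,911.11 ÷ 1.9198 (buy GBP at ask) = GBP 6,104,756.28
GBP 6,104,756.28 ÷ 0.73537 (buy USD at ask) = USD 8,301,611.82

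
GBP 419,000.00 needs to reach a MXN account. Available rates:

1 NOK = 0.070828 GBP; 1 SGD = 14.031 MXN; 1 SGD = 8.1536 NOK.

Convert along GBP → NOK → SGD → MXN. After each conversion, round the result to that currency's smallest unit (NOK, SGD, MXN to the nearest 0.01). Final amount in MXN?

MXN 10,180,011.47

GBP 419,000.00 ÷ 0.070828 = NOK 5,915,739.54
NOK 5,915,739.54 ÷ 8.1536 = SGD 725,537.13
SGD 725,537.13 × 14.031 = MXN 10,180,011.47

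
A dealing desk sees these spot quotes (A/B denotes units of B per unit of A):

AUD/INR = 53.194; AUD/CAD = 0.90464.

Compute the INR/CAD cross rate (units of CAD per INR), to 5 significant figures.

1 INR ÷ 53.194 = 0.0187991 AUD
0.0187991 AUD × 0.90464 = 0.0170064 CAD

INR/CAD = 0.017006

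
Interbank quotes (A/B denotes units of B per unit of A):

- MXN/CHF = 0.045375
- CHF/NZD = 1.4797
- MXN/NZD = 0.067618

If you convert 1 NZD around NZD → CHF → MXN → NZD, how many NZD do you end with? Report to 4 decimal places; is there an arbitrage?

1.0071 (arbitrage exists)

Around NZD → CHF → MXN → NZD: 1 ÷ 1.4797 ÷ 0.045375 × 0.067618 = 1.007099
Product > 1; profitable direction is NZD → CHF → MXN → NZD.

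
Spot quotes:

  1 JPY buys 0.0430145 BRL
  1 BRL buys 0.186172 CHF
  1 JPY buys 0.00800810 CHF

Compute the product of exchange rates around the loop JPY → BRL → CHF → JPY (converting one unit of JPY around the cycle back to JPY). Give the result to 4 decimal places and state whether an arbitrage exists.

Around JPY → BRL → CHF → JPY: 1 × 0.0430145 × 0.186172 ÷ 0.00800810 = 0.999999
Product ≈ 1 (deviation 0.000%, within rounding noise).

1.0000 (no arbitrage)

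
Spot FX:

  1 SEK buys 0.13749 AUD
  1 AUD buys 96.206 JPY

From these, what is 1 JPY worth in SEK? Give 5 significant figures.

1 JPY ÷ 96.206 = 0.0103944 AUD
0.0103944 AUD ÷ 0.13749 = 0.0756009 SEK

JPY/SEK = 0.075601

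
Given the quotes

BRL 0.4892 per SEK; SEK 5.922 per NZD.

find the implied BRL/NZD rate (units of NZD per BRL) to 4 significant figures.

1 BRL ÷ 0.4892 = 2.04415 SEK
2.04415 SEK ÷ 5.922 = 0.34518 NZD

BRL/NZD = 0.3452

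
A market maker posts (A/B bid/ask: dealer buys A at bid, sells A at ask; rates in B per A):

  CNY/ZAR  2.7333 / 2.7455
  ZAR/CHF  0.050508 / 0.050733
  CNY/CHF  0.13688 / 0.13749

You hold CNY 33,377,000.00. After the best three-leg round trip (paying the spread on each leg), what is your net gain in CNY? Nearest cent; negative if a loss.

Best loop CNY → ZAR → CHF → CNY:
CNY 33,377,000.00 × 2.7333 (sell CNY at bid) = ZAR 91,229,354.10
ZAR 91,229,354.10 × 0.050508 (sell ZAR at bid) = CHF 4,607,812.22
CHF 4,607,812.22 ÷ 0.13749 (buy CNY at ask) = CNY 33,513,798.94

Net profit: CNY 136,798.94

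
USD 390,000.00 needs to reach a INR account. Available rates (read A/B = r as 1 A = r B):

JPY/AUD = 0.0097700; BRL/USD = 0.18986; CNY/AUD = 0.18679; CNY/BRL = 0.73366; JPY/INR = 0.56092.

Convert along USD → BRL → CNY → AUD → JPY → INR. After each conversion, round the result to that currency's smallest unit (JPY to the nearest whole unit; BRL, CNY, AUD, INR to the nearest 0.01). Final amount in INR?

INR 30,025,916.91

USD 390,000.00 ÷ 0.18986 = BRL 2,054,145.16
BRL 2,054,145.16 ÷ 0.73366 = CNY 2,799,859.83
CNY 2,799,859.83 × 0.18679 = AUD 522,985.82
AUD 522,985.82 ÷ 0.0097700 = JPY 53,529,767
JPY 53,529,767 × 0.56092 = INR 30,025,916.91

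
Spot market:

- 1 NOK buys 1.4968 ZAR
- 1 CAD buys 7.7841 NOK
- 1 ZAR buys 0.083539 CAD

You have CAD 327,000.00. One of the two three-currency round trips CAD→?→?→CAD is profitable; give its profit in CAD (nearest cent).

Profit: CAD 8,959.02

Profitable loop is CAD → ZAR → NOK → CAD:
CAD 327,000.00 ÷ 0.083539 = ZAR 3,914,339.41
ZAR 3,914,339.41 ÷ 1.4968 = NOK 2,615,138.57
NOK 2,615,138.57 ÷ 7.7841 = CAD 335,959.02
Profit = CAD 335,959.02 − CAD 327,000.00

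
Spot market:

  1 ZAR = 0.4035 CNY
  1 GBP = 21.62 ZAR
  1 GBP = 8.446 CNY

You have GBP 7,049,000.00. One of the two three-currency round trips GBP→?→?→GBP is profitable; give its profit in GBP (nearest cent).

Profitable loop is GBP → ZAR → CNY → GBP:
GBP 7,049,000.00 × 21.62 = ZAR 152,399,380.00
ZAR 152,399,380.00 × 0.4035 = CNY 61,493,149.83
CNY 61,493,149.83 ÷ 8.446 = GBP 7,280,742.34
Profit = GBP 7,280,742.34 − GBP 7,049,000.00

Profit: GBP 231,742.34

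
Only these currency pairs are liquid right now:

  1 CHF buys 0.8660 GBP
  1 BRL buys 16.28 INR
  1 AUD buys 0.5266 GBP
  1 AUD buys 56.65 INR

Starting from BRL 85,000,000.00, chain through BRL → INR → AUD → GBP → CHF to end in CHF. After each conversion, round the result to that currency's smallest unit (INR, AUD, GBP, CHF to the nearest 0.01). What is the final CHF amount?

CHF 14,853,759.05

BRL 85,000,000.00 × 16.28 = INR 1,383,800,000.00
INR 1,383,800,000.00 ÷ 56.65 = AUD 24,427,184.47
AUD 24,427,184.47 × 0.5266 = GBP 12,863,355.34
GBP 12,863,355.34 ÷ 0.8660 = CHF 14,853,759.05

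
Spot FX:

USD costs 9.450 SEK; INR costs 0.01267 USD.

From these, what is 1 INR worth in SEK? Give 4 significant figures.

INR/SEK = 0.1197

1 INR × 0.01267 = 0.01267 USD
0.01267 USD × 9.450 = 0.119732 SEK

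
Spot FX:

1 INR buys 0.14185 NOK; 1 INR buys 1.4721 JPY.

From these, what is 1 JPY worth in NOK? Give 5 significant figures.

1 JPY ÷ 1.4721 = 0.679302 INR
0.679302 INR × 0.14185 = 0.0963589 NOK

JPY/NOK = 0.096359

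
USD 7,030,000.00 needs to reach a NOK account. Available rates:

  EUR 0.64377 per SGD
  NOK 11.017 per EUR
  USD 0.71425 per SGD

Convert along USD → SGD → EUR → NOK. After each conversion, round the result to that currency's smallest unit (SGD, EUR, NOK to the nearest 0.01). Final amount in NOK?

NOK 69,807,029.77

USD 7,030,000.00 ÷ 0.71425 = SGD 9,842,492.12
SGD 9,842,492.12 × 0.64377 = EUR 6,336,301.15
EUR 6,336,301.15 × 11.017 = NOK 69,807,029.77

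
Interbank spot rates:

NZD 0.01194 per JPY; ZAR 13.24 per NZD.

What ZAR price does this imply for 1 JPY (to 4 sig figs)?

JPY/ZAR = 0.1581

1 JPY × 0.01194 = 0.01194 NZD
0.01194 NZD × 13.24 = 0.158086 ZAR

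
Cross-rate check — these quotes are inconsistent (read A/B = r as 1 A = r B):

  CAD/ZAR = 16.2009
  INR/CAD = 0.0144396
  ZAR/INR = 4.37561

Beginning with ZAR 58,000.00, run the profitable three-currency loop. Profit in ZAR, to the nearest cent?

Profitable loop is ZAR → INR → CAD → ZAR:
ZAR 58,000.00 × 4.37561 = INR 253,785.38
INR 253,785.38 × 0.0144396 = CAD 3,664.56
CAD 3,664.56 × 16.2009 = ZAR 59,369.16
Profit = ZAR 59,369.16 − ZAR 58,000.00

Profit: ZAR 1,369.16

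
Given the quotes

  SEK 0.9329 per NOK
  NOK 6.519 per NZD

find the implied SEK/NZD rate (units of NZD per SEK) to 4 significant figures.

1 SEK ÷ 0.9329 = 1.07193 NOK
1.07193 NOK ÷ 6.519 = 0.164431 NZD

SEK/NZD = 0.1644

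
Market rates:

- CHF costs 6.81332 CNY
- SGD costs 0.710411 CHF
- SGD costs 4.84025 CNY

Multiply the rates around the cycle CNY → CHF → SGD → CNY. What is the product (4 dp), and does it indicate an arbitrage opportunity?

1.0000 (no arbitrage)

Around CNY → CHF → SGD → CNY: 1 ÷ 6.81332 ÷ 0.710411 × 4.84025 = 0.999998
Product ≈ 1 (deviation 0.000%, within rounding noise).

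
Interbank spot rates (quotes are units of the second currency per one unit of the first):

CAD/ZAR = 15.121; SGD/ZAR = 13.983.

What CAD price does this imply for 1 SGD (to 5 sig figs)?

1 SGD × 13.983 = 13.983 ZAR
13.983 ZAR ÷ 15.121 = 0.92474 CAD

SGD/CAD = 0.92474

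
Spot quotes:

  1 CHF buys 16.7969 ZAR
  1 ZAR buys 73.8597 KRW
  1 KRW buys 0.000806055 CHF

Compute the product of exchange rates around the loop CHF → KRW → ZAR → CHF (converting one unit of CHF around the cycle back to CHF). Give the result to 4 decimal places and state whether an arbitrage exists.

Around CHF → KRW → ZAR → CHF: 1 ÷ 0.000806055 ÷ 73.8597 ÷ 16.7969 = 0.999997
Product ≈ 1 (deviation 0.000%, within rounding noise).

1.0000 (no arbitrage)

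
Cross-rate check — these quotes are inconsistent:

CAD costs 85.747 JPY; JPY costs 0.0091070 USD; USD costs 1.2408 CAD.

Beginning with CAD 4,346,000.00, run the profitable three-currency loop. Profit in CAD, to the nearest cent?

Profitable loop is CAD → USD → JPY → CAD:
CAD 4,346,000.00 ÷ 1.2408 = USD 3,502,578.98
USD 3,502,578.98 ÷ 0.0091070 = JPY 384,602,941
JPY 384,602,941 ÷ 85.747 = CAD 4,485,322.41
Profit = CAD 4,485,322.41 − CAD 4,346,000.00

Profit: CAD 139,322.41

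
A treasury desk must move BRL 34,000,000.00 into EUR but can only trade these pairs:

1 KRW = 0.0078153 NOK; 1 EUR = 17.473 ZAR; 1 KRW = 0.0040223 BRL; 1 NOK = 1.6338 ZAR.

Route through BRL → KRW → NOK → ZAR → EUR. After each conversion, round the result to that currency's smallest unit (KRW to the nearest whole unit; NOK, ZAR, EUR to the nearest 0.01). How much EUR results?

EUR 6,177,055.83

BRL 34,000,000.00 ÷ 0.0040223 = KRW 8,452,875,221
KRW 8,452,875,221 × 0.0078153 = NOK 66,061,755.71
NOK 66,061,755.71 × 1.6338 = ZAR 107,931,696.48
ZAR 107,931,696.48 ÷ 17.473 = EUR 6,177,055.83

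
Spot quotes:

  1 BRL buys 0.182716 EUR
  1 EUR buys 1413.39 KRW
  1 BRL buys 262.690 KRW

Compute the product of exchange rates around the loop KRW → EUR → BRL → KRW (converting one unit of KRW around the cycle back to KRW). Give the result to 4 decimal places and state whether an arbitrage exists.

1.0172 (arbitrage exists)

Around KRW → EUR → BRL → KRW: 1 ÷ 1413.39 ÷ 0.182716 × 262.690 = 1.017197
Product > 1; profitable direction is KRW → EUR → BRL → KRW.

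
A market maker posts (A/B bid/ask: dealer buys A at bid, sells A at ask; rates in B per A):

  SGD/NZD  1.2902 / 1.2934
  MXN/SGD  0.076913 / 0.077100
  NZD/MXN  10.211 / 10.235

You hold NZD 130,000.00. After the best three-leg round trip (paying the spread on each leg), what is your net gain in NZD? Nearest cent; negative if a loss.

Net profit: NZD 1,725.06

Best loop NZD → MXN → SGD → NZD:
NZD 130,000.00 × 10.211 (sell NZD at bid) = MXN 1,327,430.00
MXN 1,327,430.00 × 0.076913 (sell MXN at bid) = SGD 102,096.62
SGD 102,096.62 × 1.2902 (sell SGD at bid) = NZD 131,725.06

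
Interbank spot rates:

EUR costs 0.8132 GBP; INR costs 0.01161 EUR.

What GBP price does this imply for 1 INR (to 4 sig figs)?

INR/GBP = 0.009441

1 INR × 0.01161 = 0.01161 EUR
0.01161 EUR × 0.8132 = 0.00944125 GBP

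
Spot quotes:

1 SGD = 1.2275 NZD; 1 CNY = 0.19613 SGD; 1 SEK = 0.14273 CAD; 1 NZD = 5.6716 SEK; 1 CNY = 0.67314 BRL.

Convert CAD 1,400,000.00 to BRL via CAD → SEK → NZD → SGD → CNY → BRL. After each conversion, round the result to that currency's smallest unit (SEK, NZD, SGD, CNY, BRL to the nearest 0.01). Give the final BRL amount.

CAD 1,400,000.00 ÷ 0.14273 = SEK 9,808,729.77
SEK 9,808,729.77 ÷ 5.6716 = NZD 1,729,446.68
NZD 1,729,446.68 ÷ 1.2275 = SGD 1,408,917.87
SGD 1,408,917.87 ÷ 0.19613 = CNY 7,183,591.85
CNY 7,183,591.85 × 0.67314 = BRL 4,835,563.02

BRL 4,835,563.02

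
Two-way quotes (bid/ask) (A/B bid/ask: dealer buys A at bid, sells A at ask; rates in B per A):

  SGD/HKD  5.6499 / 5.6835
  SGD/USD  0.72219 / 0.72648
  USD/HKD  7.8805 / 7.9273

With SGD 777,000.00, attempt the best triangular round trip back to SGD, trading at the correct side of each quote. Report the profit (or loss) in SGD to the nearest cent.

Net profit: SGD 1,055.18

Best loop SGD → USD → HKD → SGD:
SGD 777,000.00 × 0.72219 (sell SGD at bid) = USD 561,141.63
USD 561,141.63 × 7.8805 (sell USD at bid) = HKD 4,422,076.62
HKD 4,422,076.62 ÷ 5.6835 (buy SGD at ask) = SGD 778,055.18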